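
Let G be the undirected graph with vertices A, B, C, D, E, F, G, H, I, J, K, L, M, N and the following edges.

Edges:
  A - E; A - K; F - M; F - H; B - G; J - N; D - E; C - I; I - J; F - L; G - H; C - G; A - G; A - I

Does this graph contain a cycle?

DFS, tracking each vertex's parent; an edge to a visited non-parent vertex closes a cycle.
Start from C:
visit C (parent –)
  visit G (parent C)
    visit B (parent G)
      B–G: parent, skip
    visit H (parent G)
      visit F (parent H)
        visit M (parent F)
          M–F: parent, skip
        visit L (parent F)
          L–F: parent, skip
        F–H: parent, skip
      H–G: parent, skip
    G–C: parent, skip
    visit A (parent G)
      visit K (parent A)
        K–A: parent, skip
      visit E (parent A)
        E–A: parent, skip
        visit D (parent E)
          D–E: parent, skip
      visit I (parent A)
        visit J (parent I)
          visit N (parent J)
            N–J: parent, skip
          J–I: parent, skip
        I–A: parent, skip
        I–C: C visited and ≠ parent → cycle
Cycle: C – G – A – I – C.

Yes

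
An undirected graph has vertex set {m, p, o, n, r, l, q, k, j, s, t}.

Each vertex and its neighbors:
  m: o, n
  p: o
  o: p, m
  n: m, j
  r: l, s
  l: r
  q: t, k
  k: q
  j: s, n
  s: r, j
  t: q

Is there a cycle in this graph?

DFS, tracking each vertex's parent; an edge to a visited non-parent vertex closes a cycle.
Start from o:
visit o (parent –)
  visit p (parent o)
    p–o: parent, skip
  visit m (parent o)
    m–o: parent, skip
    visit n (parent m)
      n–m: parent, skip
      visit j (parent n)
        visit s (parent j)
          visit r (parent s)
            visit l (parent r)
              l–r: parent, skip
            r–s: parent, skip
          s–j: parent, skip
        j–n: parent, skip
visit q (parent –)
  visit t (parent q)
    t–q: parent, skip
  visit k (parent q)
    k–q: parent, skip
No non-parent visited neighbor found — the graph is a forest.

No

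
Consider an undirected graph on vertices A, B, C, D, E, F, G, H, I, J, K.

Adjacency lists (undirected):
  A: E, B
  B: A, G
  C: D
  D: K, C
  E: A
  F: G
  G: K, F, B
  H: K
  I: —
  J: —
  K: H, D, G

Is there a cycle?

No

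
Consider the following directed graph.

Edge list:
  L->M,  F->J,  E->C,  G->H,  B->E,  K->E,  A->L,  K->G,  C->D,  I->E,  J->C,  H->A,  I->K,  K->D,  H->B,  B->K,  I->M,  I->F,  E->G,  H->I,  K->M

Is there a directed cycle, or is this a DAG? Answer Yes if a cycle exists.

Yes

DFS with white/gray/black marking, starting from A:
A gray
  L gray
    M gray
    M black
  L black
A black
B gray
  E gray
    C gray
      D gray
      D black
    C black
    G gray
      H gray
        H→B: B is gray → back edge
Back edge found, so a cycle exists: B → E → G → H → B.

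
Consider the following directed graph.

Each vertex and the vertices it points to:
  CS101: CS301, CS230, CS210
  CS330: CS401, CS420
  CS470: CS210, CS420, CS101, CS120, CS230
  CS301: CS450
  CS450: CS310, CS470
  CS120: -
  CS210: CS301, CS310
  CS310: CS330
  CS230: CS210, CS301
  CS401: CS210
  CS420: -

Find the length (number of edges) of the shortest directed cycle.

For each vertex v, BFS finds the shortest path from v back to v.
The shortest such closed walk is CS450 → CS470 → CS230 → CS301 → CS450, length 4.

4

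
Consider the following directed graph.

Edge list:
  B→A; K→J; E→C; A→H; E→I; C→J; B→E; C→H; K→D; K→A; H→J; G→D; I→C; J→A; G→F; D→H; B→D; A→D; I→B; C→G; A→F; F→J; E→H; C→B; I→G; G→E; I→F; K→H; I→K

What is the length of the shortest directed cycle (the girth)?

For each vertex v, BFS finds the shortest path from v back to v.
The shortest such closed walk is E → I → B → E, length 3.

3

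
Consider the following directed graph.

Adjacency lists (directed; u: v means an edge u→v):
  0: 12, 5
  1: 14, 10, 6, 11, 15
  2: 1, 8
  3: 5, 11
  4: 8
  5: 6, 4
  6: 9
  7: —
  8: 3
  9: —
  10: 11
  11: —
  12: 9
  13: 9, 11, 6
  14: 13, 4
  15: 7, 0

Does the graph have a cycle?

Yes

DFS with white/gray/black marking, starting from 5:
5 gray
  6 gray
    9 gray
    9 black
  6 black
  4 gray
    8 gray
      3 gray
        3→5: 5 is gray → back edge
Back edge found, so a cycle exists: 5 → 4 → 8 → 3 → 5.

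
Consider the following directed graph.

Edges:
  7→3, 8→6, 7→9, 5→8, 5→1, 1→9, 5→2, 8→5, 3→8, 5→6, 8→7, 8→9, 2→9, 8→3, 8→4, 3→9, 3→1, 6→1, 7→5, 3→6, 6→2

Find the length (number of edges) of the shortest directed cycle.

2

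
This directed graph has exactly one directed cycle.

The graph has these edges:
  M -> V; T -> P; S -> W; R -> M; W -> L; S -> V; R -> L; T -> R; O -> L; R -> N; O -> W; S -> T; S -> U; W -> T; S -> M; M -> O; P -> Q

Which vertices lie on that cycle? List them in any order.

M, O, R, T, W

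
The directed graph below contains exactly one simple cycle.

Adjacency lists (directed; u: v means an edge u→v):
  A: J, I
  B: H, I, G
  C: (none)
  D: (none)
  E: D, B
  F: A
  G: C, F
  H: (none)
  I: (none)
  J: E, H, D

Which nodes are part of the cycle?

DFS with gray/black marking from B:
B gray
  H gray
  H black
  I gray
  I black
  G gray
    C gray
    C black
    F gray
      A gray
        J gray
          E gray
            D gray
            D black
            E→B: B is gray → back edge
Back edge closes the cycle B → G → F → A → J → E → B; its vertices are {A, B, E, F, G, J}.

A, B, E, F, G, J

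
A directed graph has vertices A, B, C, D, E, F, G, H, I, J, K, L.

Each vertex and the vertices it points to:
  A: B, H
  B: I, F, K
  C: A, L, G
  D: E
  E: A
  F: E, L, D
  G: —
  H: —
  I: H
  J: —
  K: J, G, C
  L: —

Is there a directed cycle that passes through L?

No

L lies on a cycle iff there is a path from L back to itself.
Exploring from L, it never reaches itself; equivalently, its strongly connected component is a singleton.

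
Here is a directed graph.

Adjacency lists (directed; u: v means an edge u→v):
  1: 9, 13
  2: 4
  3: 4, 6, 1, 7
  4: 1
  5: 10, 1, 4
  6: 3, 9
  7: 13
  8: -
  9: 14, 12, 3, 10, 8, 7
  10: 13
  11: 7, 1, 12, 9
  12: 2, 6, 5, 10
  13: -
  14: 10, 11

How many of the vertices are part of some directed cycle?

10

A vertex is on a directed cycle iff it belongs to a strongly connected component of size ≥ 2 (or has a self-loop).
The vertices on cycles are {1, 2, 3, 4, 5, 6, 9, 11, 12, 14} — 10 in total.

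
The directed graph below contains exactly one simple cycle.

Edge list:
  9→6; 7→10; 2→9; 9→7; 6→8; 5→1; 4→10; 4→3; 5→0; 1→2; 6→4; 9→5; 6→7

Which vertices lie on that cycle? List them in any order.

1, 2, 5, 9

DFS with gray/black marking from 9:
9 gray
  7 gray
    10 gray
    10 black
  7 black
  5 gray
    0 gray
    0 black
    1 gray
      2 gray
        2→9: 9 is gray → back edge
Back edge closes the cycle 9 → 5 → 1 → 2 → 9; its vertices are {1, 2, 5, 9}.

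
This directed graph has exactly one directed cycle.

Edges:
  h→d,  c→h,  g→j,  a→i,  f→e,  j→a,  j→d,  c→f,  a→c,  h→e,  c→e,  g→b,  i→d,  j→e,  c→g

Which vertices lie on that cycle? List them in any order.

a, c, g, j

DFS with gray/black marking from c:
c gray
  g gray
    j gray
      d gray
      d black
      a gray
        a→c: c is gray → back edge
Back edge closes the cycle c → g → j → a → c; its vertices are {a, c, g, j}.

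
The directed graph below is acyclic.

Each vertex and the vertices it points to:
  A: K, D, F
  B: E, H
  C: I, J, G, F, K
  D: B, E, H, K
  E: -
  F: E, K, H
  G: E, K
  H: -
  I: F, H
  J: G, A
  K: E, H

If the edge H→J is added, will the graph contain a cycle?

Yes

Adding H→J creates a cycle iff J can already reach H.
Path from J: J → A → D → H.
So J → … → H → J is a cycle.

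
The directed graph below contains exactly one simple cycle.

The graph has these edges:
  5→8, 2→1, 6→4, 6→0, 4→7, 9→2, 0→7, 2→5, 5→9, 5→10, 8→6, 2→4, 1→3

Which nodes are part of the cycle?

2, 5, 9

DFS with gray/black marking from 2:
2 gray
  4 gray
    7 gray
    7 black
  4 black
  5 gray
    8 gray
      6 gray
        0 gray
          0→7: 7 black — skip
        0 black
        6→4: 4 black — skip
      6 black
    8 black
    10 gray
    10 black
    9 gray
      9→2: 2 is gray → back edge
Back edge closes the cycle 2 → 5 → 9 → 2; its vertices are {2, 5, 9}.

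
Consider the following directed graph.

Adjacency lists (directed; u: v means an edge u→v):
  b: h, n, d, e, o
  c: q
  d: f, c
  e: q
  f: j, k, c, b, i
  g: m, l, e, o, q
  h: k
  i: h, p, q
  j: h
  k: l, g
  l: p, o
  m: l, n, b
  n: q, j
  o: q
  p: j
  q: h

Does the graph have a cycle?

DFS with white/gray/black marking, starting from k:
k gray
  l gray
    p gray
      j gray
        h gray
          h→k: k is gray → back edge
Back edge found, so a cycle exists: k → l → p → j → h → k.

Yes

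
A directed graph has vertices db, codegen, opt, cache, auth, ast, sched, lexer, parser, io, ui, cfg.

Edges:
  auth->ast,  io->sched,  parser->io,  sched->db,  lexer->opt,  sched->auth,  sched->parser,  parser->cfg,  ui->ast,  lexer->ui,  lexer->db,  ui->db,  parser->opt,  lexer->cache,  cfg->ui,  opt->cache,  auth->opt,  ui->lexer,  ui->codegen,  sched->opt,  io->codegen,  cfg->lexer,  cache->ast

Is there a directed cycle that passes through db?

No

db lies on a cycle iff there is a path from db back to itself.
Exploring from db, it never reaches itself; equivalently, its strongly connected component is a singleton.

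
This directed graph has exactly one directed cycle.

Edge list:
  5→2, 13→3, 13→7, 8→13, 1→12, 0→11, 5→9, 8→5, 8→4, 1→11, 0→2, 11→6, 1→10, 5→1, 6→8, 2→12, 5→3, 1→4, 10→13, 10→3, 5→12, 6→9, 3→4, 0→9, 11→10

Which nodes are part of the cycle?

1, 5, 6, 8, 11

DFS with gray/black marking from 11:
11 gray
  10 gray
    3 gray
      4 gray
      4 black
    3 black
    13 gray
      7 gray
      7 black
      13→3: 3 black — skip
    13 black
  10 black
  6 gray
    8 gray
      8→13: 13 black — skip
      8→4: 4 black — skip
      5 gray
        1 gray
          12 gray
          12 black
          1→11: 11 is gray → back edge
Back edge closes the cycle 11 → 6 → 8 → 5 → 1 → 11; its vertices are {1, 5, 6, 8, 11}.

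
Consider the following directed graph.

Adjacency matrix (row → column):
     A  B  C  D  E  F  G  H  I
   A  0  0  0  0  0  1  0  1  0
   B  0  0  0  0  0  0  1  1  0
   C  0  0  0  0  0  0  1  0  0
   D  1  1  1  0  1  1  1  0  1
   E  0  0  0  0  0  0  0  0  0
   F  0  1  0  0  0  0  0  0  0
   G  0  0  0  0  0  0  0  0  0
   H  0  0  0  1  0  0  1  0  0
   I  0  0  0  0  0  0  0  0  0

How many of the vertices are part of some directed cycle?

5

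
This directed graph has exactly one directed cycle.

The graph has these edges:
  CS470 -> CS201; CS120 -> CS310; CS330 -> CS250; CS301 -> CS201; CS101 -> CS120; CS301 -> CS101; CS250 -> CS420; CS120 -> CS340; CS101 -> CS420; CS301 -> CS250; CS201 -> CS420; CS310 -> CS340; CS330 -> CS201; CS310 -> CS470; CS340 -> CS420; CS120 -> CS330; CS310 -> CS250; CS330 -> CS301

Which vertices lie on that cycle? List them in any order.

CS101, CS120, CS301, CS330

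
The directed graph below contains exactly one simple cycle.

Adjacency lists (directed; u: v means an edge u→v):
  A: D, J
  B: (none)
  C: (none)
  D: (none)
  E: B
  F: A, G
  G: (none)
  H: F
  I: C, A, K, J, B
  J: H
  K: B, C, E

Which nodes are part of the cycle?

DFS with gray/black marking from A:
A gray
  D gray
  D black
  J gray
    H gray
      F gray
        F→A: A is gray → back edge
Back edge closes the cycle A → J → H → F → A; its vertices are {A, F, H, J}.

A, F, H, J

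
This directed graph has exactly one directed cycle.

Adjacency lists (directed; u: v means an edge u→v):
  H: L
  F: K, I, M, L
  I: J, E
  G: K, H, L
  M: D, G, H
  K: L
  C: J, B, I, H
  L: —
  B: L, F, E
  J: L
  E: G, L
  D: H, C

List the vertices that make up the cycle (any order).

B, C, D, F, M

DFS with gray/black marking from C:
C gray
  J gray
    L gray
    L black
  J black
  B gray
    B→L: L black — skip
    F gray
      K gray
        K→L: L black — skip
      K black
      I gray
        I→J: J black — skip
        E gray
          G gray
            G→K: K black — skip
            H gray
              H→L: L black — skip
            H black
            G→L: L black — skip
          G black
          E→L: L black — skip
        E black
      I black
      M gray
        D gray
          D→H: H black — skip
          D→C: C is gray → back edge
Back edge closes the cycle C → B → F → M → D → C; its vertices are {B, C, D, F, M}.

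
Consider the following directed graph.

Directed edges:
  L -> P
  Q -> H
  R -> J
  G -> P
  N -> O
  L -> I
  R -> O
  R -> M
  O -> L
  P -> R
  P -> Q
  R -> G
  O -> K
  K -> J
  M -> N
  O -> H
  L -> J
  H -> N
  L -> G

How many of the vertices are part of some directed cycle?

9

A vertex is on a directed cycle iff it belongs to a strongly connected component of size ≥ 2 (or has a self-loop).
The vertices on cycles are {G, H, L, M, N, O, P, Q, R} — 9 in total.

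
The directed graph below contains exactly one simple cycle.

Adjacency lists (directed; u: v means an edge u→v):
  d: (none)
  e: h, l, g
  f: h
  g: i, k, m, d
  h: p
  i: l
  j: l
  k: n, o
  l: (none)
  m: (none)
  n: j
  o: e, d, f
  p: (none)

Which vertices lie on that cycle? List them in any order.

e, g, k, o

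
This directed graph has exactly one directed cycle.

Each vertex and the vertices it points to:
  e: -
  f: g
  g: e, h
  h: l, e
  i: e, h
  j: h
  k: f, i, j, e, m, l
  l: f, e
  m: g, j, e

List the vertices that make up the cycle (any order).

f, g, h, l

DFS with gray/black marking from l:
l gray
  f gray
    g gray
      e gray
      e black
      h gray
        h→l: l is gray → back edge
Back edge closes the cycle l → f → g → h → l; its vertices are {f, g, h, l}.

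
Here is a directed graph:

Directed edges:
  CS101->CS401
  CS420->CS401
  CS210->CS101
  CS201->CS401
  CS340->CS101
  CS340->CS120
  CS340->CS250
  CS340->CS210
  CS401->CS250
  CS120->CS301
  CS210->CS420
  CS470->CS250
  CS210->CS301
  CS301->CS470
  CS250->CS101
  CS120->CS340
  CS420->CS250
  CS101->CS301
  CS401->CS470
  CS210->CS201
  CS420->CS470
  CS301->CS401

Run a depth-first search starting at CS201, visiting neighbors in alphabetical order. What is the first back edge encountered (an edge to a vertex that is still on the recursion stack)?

DFS from CS201 (visiting neighbors in alphabetical order); mark gray on enter, black on exit:
CS201 gray
  CS401 gray
    CS250 gray
      CS101 gray
        CS301 gray
          CS301→CS401: CS401 is gray → back edge
First back edge: CS301 → CS401.

CS301->CS401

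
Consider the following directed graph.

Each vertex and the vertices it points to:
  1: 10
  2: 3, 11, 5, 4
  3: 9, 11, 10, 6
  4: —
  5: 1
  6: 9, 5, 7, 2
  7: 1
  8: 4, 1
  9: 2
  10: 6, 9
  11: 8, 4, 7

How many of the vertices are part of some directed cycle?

A vertex is on a directed cycle iff it belongs to a strongly connected component of size ≥ 2 (or has a self-loop).
The vertices on cycles are {1, 2, 3, 5, 6, 7, 8, 9, 10, 11} — 10 in total.

10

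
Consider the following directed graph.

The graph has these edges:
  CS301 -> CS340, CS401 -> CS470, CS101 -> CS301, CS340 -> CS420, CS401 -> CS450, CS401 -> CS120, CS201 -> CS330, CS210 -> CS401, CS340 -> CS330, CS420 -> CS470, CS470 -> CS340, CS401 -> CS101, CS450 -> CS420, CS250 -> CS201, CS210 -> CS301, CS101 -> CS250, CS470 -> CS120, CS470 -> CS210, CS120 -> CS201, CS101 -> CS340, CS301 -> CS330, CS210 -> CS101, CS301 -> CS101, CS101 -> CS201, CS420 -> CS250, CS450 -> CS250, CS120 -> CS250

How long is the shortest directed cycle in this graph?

2

For each vertex v, BFS finds the shortest path from v back to v.
The shortest such closed walk is CS301 → CS101 → CS301, length 2.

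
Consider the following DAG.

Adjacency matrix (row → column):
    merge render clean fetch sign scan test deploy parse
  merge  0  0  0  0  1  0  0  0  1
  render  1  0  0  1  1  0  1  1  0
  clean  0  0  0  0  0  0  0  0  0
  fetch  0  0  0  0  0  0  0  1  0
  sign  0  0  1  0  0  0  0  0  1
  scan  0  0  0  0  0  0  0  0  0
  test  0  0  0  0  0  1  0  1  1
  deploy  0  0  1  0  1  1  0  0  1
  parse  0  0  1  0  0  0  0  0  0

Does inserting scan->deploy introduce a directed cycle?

Yes

Adding scan→deploy creates a cycle iff deploy can already reach scan.
Path from deploy: deploy → scan.
So deploy → … → scan → deploy is a cycle.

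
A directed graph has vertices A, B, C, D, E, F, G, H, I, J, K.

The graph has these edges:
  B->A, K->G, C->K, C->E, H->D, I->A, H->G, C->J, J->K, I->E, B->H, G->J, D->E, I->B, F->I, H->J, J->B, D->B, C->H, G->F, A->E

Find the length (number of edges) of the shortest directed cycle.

3

For each vertex v, BFS finds the shortest path from v back to v.
The shortest such closed walk is H → D → B → H, length 3.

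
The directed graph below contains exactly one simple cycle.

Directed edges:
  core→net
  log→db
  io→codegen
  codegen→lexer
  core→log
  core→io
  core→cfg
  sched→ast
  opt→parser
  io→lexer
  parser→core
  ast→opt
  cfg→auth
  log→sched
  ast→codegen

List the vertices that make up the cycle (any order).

DFS with gray/black marking from parser:
parser gray
  core gray
    io gray
      lexer gray
      lexer black
      codegen gray
        codegen→lexer: lexer black — skip
      codegen black
    io black
    cfg gray
      auth gray
      auth black
    cfg black
    log gray
      sched gray
        ast gray
          ast→codegen: codegen black — skip
          opt gray
            opt→parser: parser is gray → back edge
Back edge closes the cycle parser → core → log → sched → ast → opt → parser; its vertices are {ast, log, opt, core, sched, parser}.

ast, log, opt, core, sched, parser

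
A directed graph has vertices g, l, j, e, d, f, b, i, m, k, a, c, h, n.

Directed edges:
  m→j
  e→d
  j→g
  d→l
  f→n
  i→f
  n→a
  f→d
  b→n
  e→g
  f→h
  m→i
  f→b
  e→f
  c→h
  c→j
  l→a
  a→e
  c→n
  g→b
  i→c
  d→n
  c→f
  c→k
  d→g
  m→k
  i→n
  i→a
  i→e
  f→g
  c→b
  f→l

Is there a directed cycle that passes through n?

n is on a cycle iff n can reach itself via ≥1 edge.
n → a → e → f → n — yes.

Yes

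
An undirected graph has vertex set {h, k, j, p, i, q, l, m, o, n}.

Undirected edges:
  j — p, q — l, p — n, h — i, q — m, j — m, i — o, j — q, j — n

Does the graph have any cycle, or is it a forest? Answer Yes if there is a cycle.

Yes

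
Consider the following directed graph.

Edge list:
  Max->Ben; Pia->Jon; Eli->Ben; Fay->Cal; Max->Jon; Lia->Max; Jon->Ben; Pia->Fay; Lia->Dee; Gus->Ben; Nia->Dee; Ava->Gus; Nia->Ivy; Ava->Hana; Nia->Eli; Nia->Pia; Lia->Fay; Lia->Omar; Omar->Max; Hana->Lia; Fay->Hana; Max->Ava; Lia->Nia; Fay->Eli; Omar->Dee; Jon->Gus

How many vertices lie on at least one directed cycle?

A vertex is on a directed cycle iff it belongs to a strongly connected component of size ≥ 2 (or has a self-loop).
The vertices on cycles are {Ava, Fay, Lia, Max, Nia, Pia, Hana, Omar} — 8 in total.

8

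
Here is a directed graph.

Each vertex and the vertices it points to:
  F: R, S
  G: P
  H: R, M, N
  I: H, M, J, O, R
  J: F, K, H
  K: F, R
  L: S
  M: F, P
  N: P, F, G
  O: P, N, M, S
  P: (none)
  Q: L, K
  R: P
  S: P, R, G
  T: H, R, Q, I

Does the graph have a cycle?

No

DFS with white/gray/black marking, starting from M:
M gray
  F gray
    R gray
      P gray
      P black
    R black
    S gray
      S→P: P black — skip
      S→R: R black — skip
      G gray
        G→P: P black — skip
      G black
    S black
  F black
  M→P: P black — skip
M black
H gray
  H→R: R black — skip
  H→M: M black — skip
  N gray
    N→P: P black — skip
    N→F: F black — skip
    N→G: G black — skip
  N black
H black
I gray
  I→H: H black — skip
  I→M: M black — skip
  J gray
    J→F: F black — skip
    K gray
      K→F: F black — skip
      K→R: R black — skip
    K black
    J→H: H black — skip
  J black
  O gray
    O→P: P black — skip
    O→N: N black — skip
    O→M: M black — skip
    O→S: S black — skip
  O black
  I→R: R black — skip
I black
L gray
  L→S: S black — skip
L black
Q gray
  Q→L: L black — skip
  Q→K: K black — skip
Q black
T gray
  T→H: H black — skip
  T→R: R black — skip
  T→Q: Q black — skip
  T→I: I black — skip
T black
Every edge goes to a white or black vertex — no back edge, so the graph is acyclic.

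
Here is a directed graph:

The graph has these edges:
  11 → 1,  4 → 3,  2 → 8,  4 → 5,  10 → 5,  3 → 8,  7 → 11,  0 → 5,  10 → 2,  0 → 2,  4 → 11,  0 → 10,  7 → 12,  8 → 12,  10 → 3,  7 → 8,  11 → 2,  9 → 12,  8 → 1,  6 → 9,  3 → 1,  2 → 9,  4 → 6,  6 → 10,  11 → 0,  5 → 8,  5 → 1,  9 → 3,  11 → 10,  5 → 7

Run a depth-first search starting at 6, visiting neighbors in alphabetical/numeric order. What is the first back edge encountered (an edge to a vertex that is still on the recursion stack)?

0→5

DFS from 6 (visiting neighbors in alphabetical/numeric order); mark gray on enter, black on exit:
6 gray
  9 gray
    3 gray
      1 gray
      1 black
      8 gray
        8→1: 1 black — skip
        12 gray
        12 black
      8 black
    3 black
    9→12: 12 black — skip
  9 black
  10 gray
    2 gray
      2→8: 8 black — skip
      2→9: 9 black — skip
    2 black
    10→3: 3 black — skip
    5 gray
      5→1: 1 black — skip
      7 gray
        7→8: 8 black — skip
        11 gray
          0 gray
            0→2: 2 black — skip
            0→5: 5 is gray → back edge
First back edge: 0 → 5.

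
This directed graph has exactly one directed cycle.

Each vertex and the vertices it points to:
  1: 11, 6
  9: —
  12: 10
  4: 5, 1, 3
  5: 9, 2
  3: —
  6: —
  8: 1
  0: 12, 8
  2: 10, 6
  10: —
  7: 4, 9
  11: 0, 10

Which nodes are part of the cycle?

DFS with gray/black marking from 1:
1 gray
  11 gray
    0 gray
      12 gray
        10 gray
        10 black
      12 black
      8 gray
        8→1: 1 is gray → back edge
Back edge closes the cycle 1 → 11 → 0 → 8 → 1; its vertices are {0, 1, 8, 11}.

0, 1, 8, 11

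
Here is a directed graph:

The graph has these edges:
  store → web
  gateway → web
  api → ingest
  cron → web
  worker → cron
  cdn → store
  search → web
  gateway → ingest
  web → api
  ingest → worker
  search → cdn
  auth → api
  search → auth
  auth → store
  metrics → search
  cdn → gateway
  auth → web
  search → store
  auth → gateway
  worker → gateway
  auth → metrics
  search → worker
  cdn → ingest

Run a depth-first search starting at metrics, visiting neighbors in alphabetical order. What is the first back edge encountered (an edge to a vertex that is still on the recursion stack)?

DFS from metrics (visiting neighbors in alphabetical order); mark gray on enter, black on exit:
metrics gray
  search gray
    auth gray
      api gray
        ingest gray
          worker gray
            cron gray
              web gray
                web→api: api is gray → back edge
First back edge: web → api.

web→api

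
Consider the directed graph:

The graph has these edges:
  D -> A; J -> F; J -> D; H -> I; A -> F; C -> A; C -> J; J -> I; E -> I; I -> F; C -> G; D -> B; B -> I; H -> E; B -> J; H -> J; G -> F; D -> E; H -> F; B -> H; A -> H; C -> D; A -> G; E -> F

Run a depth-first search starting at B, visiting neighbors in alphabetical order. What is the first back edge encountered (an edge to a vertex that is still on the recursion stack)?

A→H

DFS from B (visiting neighbors in alphabetical order); mark gray on enter, black on exit:
B gray
  H gray
    E gray
      F gray
      F black
      I gray
        I→F: F black — skip
      I black
    E black
    H→F: F black — skip
    H→I: I black — skip
    J gray
      D gray
        A gray
          A→F: F black — skip
          G gray
            G→F: F black — skip
          G black
          A→H: H is gray → back edge
First back edge: A → H.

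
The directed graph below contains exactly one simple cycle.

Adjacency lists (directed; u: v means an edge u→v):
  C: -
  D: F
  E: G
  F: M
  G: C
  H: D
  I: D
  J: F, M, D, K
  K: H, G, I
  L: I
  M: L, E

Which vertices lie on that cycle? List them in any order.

DFS with gray/black marking from F:
F gray
  M gray
    L gray
      I gray
        D gray
          D→F: F is gray → back edge
Back edge closes the cycle F → M → L → I → D → F; its vertices are {D, F, I, L, M}.

D, F, I, L, M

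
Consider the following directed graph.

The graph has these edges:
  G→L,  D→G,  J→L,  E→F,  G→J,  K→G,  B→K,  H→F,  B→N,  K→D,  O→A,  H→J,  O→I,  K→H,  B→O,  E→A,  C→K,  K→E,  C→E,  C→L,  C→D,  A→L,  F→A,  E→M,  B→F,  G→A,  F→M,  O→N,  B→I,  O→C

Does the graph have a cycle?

No

DFS with white/gray/black marking, starting from C:
C gray
  D gray
    G gray
      J gray
        L gray
        L black
      J black
      G→L: L black — skip
      A gray
        A→L: L black — skip
      A black
    G black
  D black
  C→L: L black — skip
  E gray
    F gray
      M gray
      M black
      F→A: A black — skip
    F black
    E→M: M black — skip
    E→A: A black — skip
  E black
  K gray
    K→E: E black — skip
    K→G: G black — skip
    K→D: D black — skip
    H gray
      H→J: J black — skip
      H→F: F black — skip
    H black
  K black
C black
B gray
  B→K: K black — skip
  N gray
  N black
  I gray
  I black
  O gray
    O→A: A black — skip
    O→C: C black — skip
    O→N: N black — skip
    O→I: I black — skip
  O black
  B→F: F black — skip
B black
Every edge goes to a white or black vertex — no back edge, so the graph is acyclic.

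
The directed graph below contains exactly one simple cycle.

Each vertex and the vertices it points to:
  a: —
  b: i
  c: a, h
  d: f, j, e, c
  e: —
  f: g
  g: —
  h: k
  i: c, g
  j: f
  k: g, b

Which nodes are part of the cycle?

DFS with gray/black marking from c:
c gray
  a gray
  a black
  h gray
    k gray
      g gray
      g black
      b gray
        i gray
          i→c: c is gray → back edge
Back edge closes the cycle c → h → k → b → i → c; its vertices are {b, c, h, i, k}.

b, c, h, i, k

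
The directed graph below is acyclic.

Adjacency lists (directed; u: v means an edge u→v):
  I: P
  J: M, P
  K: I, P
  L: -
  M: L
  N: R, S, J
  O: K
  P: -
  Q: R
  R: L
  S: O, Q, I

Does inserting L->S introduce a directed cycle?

Yes

Adding L→S creates a cycle iff S can already reach L.
Path from S: S → Q → R → L.
So S → … → L → S is a cycle.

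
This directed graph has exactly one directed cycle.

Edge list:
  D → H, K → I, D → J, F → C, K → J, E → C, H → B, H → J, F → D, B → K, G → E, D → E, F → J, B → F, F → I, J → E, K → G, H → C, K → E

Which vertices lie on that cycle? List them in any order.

DFS with gray/black marking from B:
B gray
  K gray
    I gray
    I black
    G gray
      E gray
        C gray
        C black
      E black
    G black
    J gray
      J→E: E black — skip
    J black
    K→E: E black — skip
  K black
  F gray
    D gray
      D→E: E black — skip
      H gray
        H→B: B is gray → back edge
Back edge closes the cycle B → F → D → H → B; its vertices are {B, D, F, H}.

B, D, F, H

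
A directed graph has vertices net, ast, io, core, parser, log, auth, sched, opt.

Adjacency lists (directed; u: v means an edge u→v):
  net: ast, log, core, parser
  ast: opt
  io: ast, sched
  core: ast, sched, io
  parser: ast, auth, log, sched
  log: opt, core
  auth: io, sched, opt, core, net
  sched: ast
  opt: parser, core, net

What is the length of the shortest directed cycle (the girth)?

For each vertex v, BFS finds the shortest path from v back to v.
The shortest such closed walk is auth → opt → parser → auth, length 3.

3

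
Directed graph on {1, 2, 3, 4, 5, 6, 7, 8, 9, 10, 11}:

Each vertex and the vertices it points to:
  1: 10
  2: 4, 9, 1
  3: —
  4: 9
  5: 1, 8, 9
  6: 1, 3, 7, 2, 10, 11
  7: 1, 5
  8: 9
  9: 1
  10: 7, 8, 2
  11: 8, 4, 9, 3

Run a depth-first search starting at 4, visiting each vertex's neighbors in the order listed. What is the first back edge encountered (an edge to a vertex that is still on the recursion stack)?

7->1

DFS from 4 (visiting each vertex's neighbors in the order listed); mark gray on enter, black on exit:
4 gray
  9 gray
    1 gray
      10 gray
        7 gray
          7→1: 1 is gray → back edge
First back edge: 7 → 1.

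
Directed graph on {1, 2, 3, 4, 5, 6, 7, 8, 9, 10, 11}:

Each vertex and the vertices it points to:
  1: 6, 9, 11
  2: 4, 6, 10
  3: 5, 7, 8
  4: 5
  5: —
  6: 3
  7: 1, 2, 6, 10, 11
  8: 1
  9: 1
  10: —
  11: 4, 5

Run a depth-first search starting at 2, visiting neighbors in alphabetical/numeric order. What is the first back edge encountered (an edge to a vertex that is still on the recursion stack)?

DFS from 2 (visiting neighbors in alphabetical/numeric order); mark gray on enter, black on exit:
2 gray
  4 gray
    5 gray
    5 black
  4 black
  6 gray
    3 gray
      3→5: 5 black — skip
      7 gray
        1 gray
          1→6: 6 is gray → back edge
First back edge: 1 → 6.

1->6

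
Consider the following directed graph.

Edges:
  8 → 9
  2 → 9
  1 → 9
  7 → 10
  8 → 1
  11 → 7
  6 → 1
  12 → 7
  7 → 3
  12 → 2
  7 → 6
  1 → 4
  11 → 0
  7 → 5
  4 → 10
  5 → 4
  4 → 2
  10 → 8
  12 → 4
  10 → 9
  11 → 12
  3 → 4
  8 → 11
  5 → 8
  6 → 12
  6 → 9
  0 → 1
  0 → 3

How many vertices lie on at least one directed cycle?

A vertex is on a directed cycle iff it belongs to a strongly connected component of size ≥ 2 (or has a self-loop).
The vertices on cycles are {0, 1, 3, 4, 5, 6, 7, 8, 10, 11, 12} — 11 in total.

11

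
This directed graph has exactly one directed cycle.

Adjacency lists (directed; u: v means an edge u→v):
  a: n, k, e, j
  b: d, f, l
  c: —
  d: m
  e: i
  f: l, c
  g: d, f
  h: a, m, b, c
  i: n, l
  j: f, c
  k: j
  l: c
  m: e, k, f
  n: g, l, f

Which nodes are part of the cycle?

d, e, g, i, m, n

DFS with gray/black marking from d:
d gray
  m gray
    e gray
      i gray
        n gray
          g gray
            g→d: d is gray → back edge
Back edge closes the cycle d → m → e → i → n → g → d; its vertices are {d, e, g, i, m, n}.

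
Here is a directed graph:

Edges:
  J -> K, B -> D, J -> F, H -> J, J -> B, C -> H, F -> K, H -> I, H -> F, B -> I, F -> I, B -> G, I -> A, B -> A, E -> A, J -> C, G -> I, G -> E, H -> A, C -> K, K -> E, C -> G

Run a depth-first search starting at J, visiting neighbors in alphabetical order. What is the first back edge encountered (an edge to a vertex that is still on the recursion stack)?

H->J

DFS from J (visiting neighbors in alphabetical order); mark gray on enter, black on exit:
J gray
  B gray
    A gray
    A black
    D gray
    D black
    G gray
      E gray
        E→A: A black — skip
      E black
      I gray
        I→A: A black — skip
      I black
    G black
    B→I: I black — skip
  B black
  C gray
    C→G: G black — skip
    H gray
      H→A: A black — skip
      F gray
        F→I: I black — skip
        K gray
          K→E: E black — skip
        K black
      F black
      H→I: I black — skip
      H→J: J is gray → back edge
First back edge: H → J.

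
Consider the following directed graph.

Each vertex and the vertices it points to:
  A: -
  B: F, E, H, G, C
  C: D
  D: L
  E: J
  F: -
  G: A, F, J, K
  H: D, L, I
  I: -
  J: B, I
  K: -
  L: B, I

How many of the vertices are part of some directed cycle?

8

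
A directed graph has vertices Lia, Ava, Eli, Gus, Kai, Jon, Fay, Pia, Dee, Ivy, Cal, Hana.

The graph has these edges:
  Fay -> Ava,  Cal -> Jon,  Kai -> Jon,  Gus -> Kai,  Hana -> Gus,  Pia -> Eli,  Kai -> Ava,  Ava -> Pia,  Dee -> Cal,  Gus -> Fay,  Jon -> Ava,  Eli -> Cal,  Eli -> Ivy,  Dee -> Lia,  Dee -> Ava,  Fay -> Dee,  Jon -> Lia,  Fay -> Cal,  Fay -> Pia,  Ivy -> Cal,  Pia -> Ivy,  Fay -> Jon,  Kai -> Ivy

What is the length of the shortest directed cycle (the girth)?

For each vertex v, BFS finds the shortest path from v back to v.
The shortest such closed walk is Jon → Ava → Pia → Ivy → Cal → Jon, length 5.

5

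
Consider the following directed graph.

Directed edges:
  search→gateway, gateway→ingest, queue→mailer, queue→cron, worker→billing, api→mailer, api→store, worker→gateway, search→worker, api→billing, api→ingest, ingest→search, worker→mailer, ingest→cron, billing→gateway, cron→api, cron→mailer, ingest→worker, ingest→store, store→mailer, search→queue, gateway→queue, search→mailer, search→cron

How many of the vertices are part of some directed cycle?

8

A vertex is on a directed cycle iff it belongs to a strongly connected component of size ≥ 2 (or has a self-loop).
The vertices on cycles are {api, cron, queue, ingest, search, worker, billing, gateway} — 8 in total.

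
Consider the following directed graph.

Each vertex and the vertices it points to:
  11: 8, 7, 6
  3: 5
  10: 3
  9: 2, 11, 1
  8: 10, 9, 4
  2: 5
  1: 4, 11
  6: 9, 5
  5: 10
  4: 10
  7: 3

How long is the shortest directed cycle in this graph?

For each vertex v, BFS finds the shortest path from v back to v.
The shortest such closed walk is 11 → 8 → 9 → 11, length 3.

3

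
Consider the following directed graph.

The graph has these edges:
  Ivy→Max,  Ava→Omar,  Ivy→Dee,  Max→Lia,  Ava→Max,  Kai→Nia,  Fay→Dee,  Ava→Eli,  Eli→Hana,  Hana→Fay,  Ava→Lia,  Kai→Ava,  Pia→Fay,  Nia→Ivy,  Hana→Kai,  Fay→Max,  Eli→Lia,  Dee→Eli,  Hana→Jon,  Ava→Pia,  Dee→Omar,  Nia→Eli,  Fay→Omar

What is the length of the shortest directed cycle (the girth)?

4

For each vertex v, BFS finds the shortest path from v back to v.
The shortest such closed walk is Hana → Kai → Ava → Eli → Hana, length 4.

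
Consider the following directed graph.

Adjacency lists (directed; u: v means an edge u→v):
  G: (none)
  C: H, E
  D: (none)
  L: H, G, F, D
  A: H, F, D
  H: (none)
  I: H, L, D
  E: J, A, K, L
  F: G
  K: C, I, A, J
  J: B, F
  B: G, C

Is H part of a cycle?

H lies on a cycle iff there is a path from H back to itself.
Exploring from H, it never reaches itself; equivalently, its strongly connected component is a singleton.

No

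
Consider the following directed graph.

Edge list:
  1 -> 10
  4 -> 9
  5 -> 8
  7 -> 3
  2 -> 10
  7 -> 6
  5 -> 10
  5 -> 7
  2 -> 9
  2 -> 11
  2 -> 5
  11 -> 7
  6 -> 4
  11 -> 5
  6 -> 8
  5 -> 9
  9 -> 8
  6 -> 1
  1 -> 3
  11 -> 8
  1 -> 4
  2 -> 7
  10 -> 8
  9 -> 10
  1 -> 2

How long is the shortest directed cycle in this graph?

For each vertex v, BFS finds the shortest path from v back to v.
The shortest such closed walk is 7 → 6 → 1 → 2 → 7, length 4.

4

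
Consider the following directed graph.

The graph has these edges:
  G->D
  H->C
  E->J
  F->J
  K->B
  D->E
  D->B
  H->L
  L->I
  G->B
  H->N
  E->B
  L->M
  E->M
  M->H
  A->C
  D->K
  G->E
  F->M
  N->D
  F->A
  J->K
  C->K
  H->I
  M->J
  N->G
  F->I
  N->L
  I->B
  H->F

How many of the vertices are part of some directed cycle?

8

A vertex is on a directed cycle iff it belongs to a strongly connected component of size ≥ 2 (or has a self-loop).
The vertices on cycles are {D, E, F, G, H, L, M, N} — 8 in total.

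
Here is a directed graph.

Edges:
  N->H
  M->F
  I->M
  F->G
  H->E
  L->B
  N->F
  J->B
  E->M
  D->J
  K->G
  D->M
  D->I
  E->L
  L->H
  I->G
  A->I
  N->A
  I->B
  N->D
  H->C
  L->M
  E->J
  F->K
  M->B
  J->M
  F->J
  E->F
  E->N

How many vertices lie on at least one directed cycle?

7

A vertex is on a directed cycle iff it belongs to a strongly connected component of size ≥ 2 (or has a self-loop).
The vertices on cycles are {E, F, H, J, L, M, N} — 7 in total.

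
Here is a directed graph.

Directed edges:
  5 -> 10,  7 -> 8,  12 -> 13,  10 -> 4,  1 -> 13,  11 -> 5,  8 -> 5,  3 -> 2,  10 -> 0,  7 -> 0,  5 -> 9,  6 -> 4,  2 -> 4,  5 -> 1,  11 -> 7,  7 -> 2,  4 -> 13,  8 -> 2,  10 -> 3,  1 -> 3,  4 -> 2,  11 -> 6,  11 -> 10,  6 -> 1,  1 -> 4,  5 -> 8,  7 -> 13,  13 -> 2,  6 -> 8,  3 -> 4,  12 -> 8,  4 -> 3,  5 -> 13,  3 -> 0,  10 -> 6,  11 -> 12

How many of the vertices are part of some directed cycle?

8

A vertex is on a directed cycle iff it belongs to a strongly connected component of size ≥ 2 (or has a self-loop).
The vertices on cycles are {2, 3, 4, 5, 6, 8, 10, 13} — 8 in total.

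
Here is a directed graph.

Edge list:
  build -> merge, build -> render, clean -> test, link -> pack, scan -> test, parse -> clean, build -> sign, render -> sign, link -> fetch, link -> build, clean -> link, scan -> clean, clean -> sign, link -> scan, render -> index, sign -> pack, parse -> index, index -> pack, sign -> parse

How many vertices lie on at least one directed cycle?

7

A vertex is on a directed cycle iff it belongs to a strongly connected component of size ≥ 2 (or has a self-loop).
The vertices on cycles are {link, scan, sign, build, clean, parse, render} — 7 in total.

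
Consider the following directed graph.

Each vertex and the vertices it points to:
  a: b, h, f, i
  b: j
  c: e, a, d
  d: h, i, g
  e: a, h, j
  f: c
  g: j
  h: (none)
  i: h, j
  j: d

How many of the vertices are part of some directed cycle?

A vertex is on a directed cycle iff it belongs to a strongly connected component of size ≥ 2 (or has a self-loop).
The vertices on cycles are {a, c, d, e, f, g, i, j} — 8 in total.

8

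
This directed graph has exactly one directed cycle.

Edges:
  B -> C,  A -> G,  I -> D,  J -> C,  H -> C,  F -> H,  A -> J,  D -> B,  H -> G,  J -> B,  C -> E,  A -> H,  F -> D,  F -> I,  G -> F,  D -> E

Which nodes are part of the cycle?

F, G, H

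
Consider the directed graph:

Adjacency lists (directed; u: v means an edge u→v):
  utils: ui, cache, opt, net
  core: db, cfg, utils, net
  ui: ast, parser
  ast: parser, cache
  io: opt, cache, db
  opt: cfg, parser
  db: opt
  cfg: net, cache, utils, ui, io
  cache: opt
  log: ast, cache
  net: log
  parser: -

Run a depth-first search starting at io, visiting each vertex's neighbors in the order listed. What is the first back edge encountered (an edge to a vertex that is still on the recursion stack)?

DFS from io (visiting each vertex's neighbors in the order listed); mark gray on enter, black on exit:
io gray
  opt gray
    cfg gray
      net gray
        log gray
          ast gray
            parser gray
            parser black
            cache gray
              cache→opt: opt is gray → back edge
First back edge: cache → opt.

cache->opt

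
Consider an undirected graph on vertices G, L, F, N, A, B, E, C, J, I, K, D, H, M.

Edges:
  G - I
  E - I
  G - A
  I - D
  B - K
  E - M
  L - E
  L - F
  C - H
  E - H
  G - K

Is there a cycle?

DFS, tracking each vertex's parent; an edge to a visited non-parent vertex closes a cycle.
Start from E:
visit E (parent –)
  visit I (parent E)
    visit D (parent I)
      D–I: parent, skip
    visit G (parent I)
      G–I: parent, skip
      visit K (parent G)
        visit B (parent K)
          B–K: parent, skip
        K–G: parent, skip
      visit A (parent G)
        A–G: parent, skip
    I–E: parent, skip
  visit L (parent E)
    visit F (parent L)
      F–L: parent, skip
    L–E: parent, skip
  visit M (parent E)
    M–E: parent, skip
  visit H (parent E)
    H–E: parent, skip
    visit C (parent H)
      C–H: parent, skip
visit N (parent –)
visit J (parent –)
No non-parent visited neighbor found — the graph is a forest.

No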